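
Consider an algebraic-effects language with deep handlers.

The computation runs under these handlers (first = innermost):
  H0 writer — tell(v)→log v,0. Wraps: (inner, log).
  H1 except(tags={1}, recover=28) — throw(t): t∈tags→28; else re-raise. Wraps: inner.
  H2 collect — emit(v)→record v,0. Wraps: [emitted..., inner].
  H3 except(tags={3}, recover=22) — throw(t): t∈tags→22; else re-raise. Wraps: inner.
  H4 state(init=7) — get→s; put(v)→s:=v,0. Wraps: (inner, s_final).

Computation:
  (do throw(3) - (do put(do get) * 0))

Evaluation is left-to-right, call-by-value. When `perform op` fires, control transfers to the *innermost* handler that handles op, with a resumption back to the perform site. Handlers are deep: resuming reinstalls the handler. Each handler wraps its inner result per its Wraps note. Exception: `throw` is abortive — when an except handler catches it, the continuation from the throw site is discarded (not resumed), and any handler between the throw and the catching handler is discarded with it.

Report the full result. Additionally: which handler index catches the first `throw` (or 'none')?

Working:
throw(3) @ H1 re-raised
throw(3) @ H3 caught ⇒ 22
H4 returns (22, 7)
= (22, 7)

Answer: (22, 7) ; first throw caught by: H3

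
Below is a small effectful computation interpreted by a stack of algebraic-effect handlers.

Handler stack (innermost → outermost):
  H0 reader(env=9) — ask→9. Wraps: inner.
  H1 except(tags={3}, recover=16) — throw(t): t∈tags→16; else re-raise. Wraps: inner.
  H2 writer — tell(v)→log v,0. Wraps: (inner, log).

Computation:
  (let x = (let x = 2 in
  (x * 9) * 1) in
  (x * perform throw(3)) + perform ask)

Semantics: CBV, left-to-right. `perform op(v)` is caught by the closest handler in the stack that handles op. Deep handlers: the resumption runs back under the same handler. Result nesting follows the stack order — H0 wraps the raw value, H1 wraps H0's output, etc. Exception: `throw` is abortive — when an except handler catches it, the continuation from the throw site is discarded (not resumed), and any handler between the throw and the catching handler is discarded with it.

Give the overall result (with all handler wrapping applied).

Answer: (16, ())

Evaluation trace:
throw(3) @ H1 caught ⇒ 16
H2 returns (16, ())
= (16, ())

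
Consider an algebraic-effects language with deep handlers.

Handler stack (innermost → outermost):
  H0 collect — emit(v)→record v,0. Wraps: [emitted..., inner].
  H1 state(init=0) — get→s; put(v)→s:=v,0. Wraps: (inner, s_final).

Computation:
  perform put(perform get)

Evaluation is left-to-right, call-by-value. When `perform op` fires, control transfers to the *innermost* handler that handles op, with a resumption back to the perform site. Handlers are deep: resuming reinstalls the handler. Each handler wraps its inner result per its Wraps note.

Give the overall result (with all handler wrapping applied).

Answer: ([0], 0)

Working:
get @ H1 ⇒ 0
put(0) @ H1 ⇒ s:=0
H0 returns [0]
H1 returns ([0], 0)
= ([0], 0)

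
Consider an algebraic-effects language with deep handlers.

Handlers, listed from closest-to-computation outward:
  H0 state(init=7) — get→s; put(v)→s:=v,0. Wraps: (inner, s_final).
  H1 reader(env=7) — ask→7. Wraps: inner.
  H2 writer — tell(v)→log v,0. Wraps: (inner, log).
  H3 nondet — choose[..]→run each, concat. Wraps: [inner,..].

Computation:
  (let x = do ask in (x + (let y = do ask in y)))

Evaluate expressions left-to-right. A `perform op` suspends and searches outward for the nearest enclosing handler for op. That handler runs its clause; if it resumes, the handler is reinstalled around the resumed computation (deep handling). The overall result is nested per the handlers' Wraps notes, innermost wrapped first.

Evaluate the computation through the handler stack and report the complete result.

Working:
ask @ H1 ⇒ 7
ask @ H1 ⇒ 7
H0 returns (14, 7)
H1 returns (14, 7)
H2 returns ((14, 7), ())
H3 returns [((14, 7), ())]
= [((14, 7), ())]

Answer: [((14, 7), ())]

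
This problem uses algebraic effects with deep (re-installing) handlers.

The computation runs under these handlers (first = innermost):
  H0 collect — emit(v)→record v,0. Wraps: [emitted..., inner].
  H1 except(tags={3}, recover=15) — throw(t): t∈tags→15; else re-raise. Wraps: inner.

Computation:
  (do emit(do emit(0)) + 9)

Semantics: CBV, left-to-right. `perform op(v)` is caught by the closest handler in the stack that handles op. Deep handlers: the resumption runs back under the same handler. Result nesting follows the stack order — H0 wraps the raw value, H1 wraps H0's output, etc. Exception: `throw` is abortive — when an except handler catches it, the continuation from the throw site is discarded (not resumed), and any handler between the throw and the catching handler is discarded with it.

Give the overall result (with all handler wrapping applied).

Answer: [0, 0, 9]

Working:
emit(0) @ H0 ⇒ out+=0
emit(0) @ H0 ⇒ out+=0
H0 returns [0, 0, 9]
H1 returns [0, 0, 9]
= [0, 0, 9]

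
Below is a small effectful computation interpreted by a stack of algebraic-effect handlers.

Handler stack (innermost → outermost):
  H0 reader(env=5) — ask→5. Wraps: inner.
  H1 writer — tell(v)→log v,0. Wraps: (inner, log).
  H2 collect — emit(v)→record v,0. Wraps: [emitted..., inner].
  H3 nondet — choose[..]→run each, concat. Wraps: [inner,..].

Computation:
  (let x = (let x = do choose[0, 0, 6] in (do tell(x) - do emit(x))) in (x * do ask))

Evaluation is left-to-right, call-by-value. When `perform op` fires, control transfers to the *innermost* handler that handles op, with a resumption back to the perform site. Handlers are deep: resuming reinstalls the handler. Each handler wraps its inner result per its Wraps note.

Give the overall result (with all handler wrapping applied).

Working:
choose[0, 0, 6] @ H3
  branch[0] choose=0:
    tell(0) @ H1 ⇒ log+=0
    emit(0) @ H2 ⇒ out+=0
    ask @ H0 ⇒ 5
    H0 returns 0
    H1 returns (0, (0))
    H2 returns [0, (0, (0))]
    H3 returns [[0, (0, (0))]]
  branch[1] choose=0:
    tell(0) @ H1 ⇒ log+=0
    emit(0) @ H2 ⇒ out+=0
    ask @ H0 ⇒ 5
    H0 returns 0
    H1 returns (0, (0))
    H2 returns [0, (0, (0))]
    H3 returns [[0, (0, (0))]]
  branch[2] choose=6:
    tell(6) @ H1 ⇒ log+=6
    emit(6) @ H2 ⇒ out+=6
    ask @ H0 ⇒ 5
    H0 returns 0
    H1 returns (0, (6))
    H2 returns [6, (0, (6))]
    H3 returns [[6, (0, (6))]]
= [[0, (0, (0))], [0, (0, (0))], [6, (0, (6))]]

Answer: [[0, (0, (0))], [0, (0, (0))], [6, (0, (6))]]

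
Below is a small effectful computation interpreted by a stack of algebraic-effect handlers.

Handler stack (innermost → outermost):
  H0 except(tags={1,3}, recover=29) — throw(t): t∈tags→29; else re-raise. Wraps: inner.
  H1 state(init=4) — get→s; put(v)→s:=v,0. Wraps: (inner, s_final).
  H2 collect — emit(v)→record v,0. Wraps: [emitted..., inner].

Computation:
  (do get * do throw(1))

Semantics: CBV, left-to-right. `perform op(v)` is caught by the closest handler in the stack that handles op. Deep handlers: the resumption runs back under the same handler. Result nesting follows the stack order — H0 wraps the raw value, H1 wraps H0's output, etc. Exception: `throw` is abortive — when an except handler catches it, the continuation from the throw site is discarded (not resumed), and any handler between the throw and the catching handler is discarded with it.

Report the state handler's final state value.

Working:
get @ H1 ⇒ 4
throw(1) @ H0 caught ⇒ 29
H1 returns (29, 4)
H2 returns [(29, 4)]
= [(29, 4)]

Answer: 4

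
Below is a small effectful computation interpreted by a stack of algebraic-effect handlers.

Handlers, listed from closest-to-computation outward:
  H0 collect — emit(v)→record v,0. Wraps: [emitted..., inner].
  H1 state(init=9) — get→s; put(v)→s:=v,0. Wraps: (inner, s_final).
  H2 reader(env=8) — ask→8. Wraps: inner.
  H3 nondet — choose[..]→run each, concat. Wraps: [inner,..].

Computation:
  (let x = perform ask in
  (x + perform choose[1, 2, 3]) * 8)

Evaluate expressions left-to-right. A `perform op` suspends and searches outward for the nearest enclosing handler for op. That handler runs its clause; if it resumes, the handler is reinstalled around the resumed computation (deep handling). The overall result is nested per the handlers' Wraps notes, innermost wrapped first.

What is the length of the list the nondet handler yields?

Answer: 3

Evaluation trace:
ask @ H2 ⇒ 8
choose[1, 2, 3] @ H3
  branch[0] choose=1:
    H0 returns [72]
    H1 returns ([72], 9)
    H2 returns ([72], 9)
    H3 returns [([72], 9)]
  branch[1] choose=2:
    H0 returns [80]
    H1 returns ([80], 9)
    H2 returns ([80], 9)
    H3 returns [([80], 9)]
  branch[2] choose=3:
    H0 returns [88]
    H1 returns ([88], 9)
    H2 returns ([88], 9)
    H3 returns [([88], 9)]
= [([72], 9), ([80], 9), ([88], 9)]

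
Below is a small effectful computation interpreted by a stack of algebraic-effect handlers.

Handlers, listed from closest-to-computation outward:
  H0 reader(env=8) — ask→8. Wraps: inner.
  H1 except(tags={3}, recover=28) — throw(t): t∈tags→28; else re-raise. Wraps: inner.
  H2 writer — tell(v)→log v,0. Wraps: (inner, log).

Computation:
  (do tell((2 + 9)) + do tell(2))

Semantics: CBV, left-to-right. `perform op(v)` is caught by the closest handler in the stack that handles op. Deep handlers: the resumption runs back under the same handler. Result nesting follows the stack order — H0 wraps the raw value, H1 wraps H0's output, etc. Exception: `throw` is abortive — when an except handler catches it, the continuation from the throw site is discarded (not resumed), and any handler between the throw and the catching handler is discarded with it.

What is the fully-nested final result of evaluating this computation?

Answer: (0, (11, 2))

Step-by-step:
tell(11) @ H2 ⇒ log+=11
tell(2) @ H2 ⇒ log+=2
H0 returns 0
H1 returns 0
H2 returns (0, (11, 2))
= (0, (11, 2))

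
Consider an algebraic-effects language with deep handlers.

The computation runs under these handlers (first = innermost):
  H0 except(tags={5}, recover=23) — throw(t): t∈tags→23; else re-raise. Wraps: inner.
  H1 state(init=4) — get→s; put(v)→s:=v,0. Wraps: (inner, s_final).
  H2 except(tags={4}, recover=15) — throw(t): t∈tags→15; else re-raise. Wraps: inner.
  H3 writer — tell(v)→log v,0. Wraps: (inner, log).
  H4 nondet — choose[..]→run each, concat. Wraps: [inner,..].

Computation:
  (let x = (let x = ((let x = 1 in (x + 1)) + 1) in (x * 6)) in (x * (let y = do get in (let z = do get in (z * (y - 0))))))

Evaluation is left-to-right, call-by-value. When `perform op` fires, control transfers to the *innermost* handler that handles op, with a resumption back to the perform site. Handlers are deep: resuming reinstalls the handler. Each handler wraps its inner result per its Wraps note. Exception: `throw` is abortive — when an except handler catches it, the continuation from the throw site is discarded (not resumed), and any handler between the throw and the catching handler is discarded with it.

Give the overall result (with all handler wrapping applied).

Answer: [((288, 4), ())]

Working:
get @ H1 ⇒ 4
get @ H1 ⇒ 4
H0 returns 288
H1 returns (288, 4)
H2 returns (288, 4)
H3 returns ((288, 4), ())
H4 returns [((288, 4), ())]
= [((288, 4), ())]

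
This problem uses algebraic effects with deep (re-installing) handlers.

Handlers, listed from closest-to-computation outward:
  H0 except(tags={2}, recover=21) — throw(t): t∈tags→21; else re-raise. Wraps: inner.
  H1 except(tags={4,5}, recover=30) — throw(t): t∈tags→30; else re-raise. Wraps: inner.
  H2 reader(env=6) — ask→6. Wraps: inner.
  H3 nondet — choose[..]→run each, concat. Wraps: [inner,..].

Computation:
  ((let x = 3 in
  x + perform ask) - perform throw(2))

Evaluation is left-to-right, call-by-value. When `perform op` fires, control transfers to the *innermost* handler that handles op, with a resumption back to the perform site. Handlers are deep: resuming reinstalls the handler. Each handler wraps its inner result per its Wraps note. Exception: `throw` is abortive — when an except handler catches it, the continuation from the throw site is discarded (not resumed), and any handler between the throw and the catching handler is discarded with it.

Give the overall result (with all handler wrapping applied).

Answer: [21]

Evaluation trace:
ask @ H2 ⇒ 6
throw(2) @ H0 caught ⇒ 21
H1 returns 21
H2 returns 21
H3 returns [21]
= [21]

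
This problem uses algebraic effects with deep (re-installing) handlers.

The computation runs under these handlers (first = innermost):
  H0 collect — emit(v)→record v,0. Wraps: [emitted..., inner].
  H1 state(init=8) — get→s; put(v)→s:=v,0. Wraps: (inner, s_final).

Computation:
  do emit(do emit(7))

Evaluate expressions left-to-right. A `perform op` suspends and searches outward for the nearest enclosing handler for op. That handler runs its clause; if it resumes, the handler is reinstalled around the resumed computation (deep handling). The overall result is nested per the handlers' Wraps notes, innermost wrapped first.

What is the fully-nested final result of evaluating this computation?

Working:
emit(7) @ H0 ⇒ out+=7
emit(0) @ H0 ⇒ out+=0
H0 returns [7, 0, 0]
H1 returns ([7, 0, 0], 8)
= ([7, 0, 0], 8)

Answer: ([7, 0, 0], 8)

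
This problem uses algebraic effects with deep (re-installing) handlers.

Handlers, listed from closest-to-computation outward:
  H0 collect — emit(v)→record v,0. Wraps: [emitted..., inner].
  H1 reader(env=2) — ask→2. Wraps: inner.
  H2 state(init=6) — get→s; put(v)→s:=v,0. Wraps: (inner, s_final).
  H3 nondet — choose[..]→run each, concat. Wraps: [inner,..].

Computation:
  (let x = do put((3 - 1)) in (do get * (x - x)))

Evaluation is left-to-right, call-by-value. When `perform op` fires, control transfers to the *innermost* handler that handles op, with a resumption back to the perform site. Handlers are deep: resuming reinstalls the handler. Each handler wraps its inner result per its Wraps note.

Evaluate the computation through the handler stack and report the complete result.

Answer: [([0], 2)]

Step-by-step:
put(2) @ H2 ⇒ s:=2
get @ H2 ⇒ 2
H0 returns [0]
H1 returns [0]
H2 returns ([0], 2)
H3 returns [([0], 2)]
= [([0], 2)]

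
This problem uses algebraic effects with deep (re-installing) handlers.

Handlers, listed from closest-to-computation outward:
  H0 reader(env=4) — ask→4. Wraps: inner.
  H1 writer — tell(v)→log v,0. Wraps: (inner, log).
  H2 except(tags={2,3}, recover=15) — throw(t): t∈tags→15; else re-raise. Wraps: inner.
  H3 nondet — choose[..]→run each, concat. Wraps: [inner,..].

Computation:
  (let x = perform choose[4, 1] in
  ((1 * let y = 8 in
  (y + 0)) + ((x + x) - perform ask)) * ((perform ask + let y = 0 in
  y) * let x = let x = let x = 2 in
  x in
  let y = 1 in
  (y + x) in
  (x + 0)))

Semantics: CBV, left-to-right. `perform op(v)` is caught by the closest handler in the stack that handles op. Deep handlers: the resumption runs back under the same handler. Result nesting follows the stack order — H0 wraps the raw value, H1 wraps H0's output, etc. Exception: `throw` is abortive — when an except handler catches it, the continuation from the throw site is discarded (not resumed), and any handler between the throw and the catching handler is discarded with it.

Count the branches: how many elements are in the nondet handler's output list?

Answer: 2

Working:
choose[4, 1] @ H3
  branch[0] choose=4:
    ask @ H0 ⇒ 4
    ask @ H0 ⇒ 4
    H0 returns 144
    H1 returns (144, ())
    H2 returns (144, ())
    H3 returns [(144, ())]
  branch[1] choose=1:
    ask @ H0 ⇒ 4
    ask @ H0 ⇒ 4
    H0 returns 72
    H1 returns (72, ())
    H2 returns (72, ())
    H3 returns [(72, ())]
= [(144, ()), (72, ())]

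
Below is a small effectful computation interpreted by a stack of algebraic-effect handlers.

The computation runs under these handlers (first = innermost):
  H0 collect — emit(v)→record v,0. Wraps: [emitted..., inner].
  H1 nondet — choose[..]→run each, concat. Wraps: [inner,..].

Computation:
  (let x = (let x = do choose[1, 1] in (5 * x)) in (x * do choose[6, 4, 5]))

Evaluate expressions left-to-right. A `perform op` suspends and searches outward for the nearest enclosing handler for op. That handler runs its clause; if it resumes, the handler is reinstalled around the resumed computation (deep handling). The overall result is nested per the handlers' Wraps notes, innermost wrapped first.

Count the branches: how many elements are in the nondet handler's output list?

Answer: 6

Working:
choose[1, 1] @ H1
  branch[0] choose=1:
    choose[6, 4, 5] @ H1
      branch[0] choose=6:
        H0 returns [30]
        H1 returns [[30]]
      branch[1] choose=4:
        H0 returns [20]
        H1 returns [[20]]
      branch[2] choose=5:
        H0 returns [25]
        H1 returns [[25]]
  branch[1] choose=1:
    choose[6, 4, 5] @ H1
      branch[0] choose=6:
        H0 returns [30]
        H1 returns [[30]]
      branch[1] choose=4:
        H0 returns [20]
        H1 returns [[20]]
      branch[2] choose=5:
        H0 returns [25]
        H1 returns [[25]]
= [[30], [20], [25], [30], [20], [25]]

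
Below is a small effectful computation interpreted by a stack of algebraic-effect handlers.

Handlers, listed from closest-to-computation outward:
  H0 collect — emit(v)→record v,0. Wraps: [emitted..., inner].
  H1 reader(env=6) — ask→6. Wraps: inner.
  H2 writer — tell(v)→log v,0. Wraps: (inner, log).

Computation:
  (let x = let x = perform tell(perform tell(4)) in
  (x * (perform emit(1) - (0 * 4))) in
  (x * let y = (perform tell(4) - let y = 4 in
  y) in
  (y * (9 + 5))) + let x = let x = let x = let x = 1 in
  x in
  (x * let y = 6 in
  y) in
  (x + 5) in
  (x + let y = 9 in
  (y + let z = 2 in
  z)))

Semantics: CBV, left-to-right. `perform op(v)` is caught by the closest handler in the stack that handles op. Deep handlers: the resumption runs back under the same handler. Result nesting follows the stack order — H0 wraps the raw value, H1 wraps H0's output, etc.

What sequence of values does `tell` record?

Answer: (4, 0, 4)

Step-by-step:
tell(4) @ H2 ⇒ log+=4
tell(0) @ H2 ⇒ log+=0
emit(1) @ H0 ⇒ out+=1
tell(4) @ H2 ⇒ log+=4
H0 returns [1, 22]
H1 returns [1, 22]
H2 returns ([1, 22], (4, 0, 4))
= ([1, 22], (4, 0, 4))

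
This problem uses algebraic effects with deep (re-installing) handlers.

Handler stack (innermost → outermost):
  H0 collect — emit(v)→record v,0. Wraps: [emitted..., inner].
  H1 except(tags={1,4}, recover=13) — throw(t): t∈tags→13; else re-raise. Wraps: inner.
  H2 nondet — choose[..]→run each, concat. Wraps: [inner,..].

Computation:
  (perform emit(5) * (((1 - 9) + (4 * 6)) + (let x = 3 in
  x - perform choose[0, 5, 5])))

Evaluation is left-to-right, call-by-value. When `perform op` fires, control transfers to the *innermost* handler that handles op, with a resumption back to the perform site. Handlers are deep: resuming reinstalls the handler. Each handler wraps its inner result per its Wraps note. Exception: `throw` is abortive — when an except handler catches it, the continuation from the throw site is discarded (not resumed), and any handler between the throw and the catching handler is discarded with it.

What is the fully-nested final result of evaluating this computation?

Answer: [[5, 0], [5, 0], [5, 0]]

Step-by-step:
emit(5) @ H0 ⇒ out+=5
choose[0, 5, 5] @ H2
  branch[0] choose=0:
    H0 returns [5, 0]
    H1 returns [5, 0]
    H2 returns [[5, 0]]
  branch[1] choose=5:
    H0 returns [5, 0]
    H1 returns [5, 0]
    H2 returns [[5, 0]]
  branch[2] choose=5:
    H0 returns [5, 0]
    H1 returns [5, 0]
    H2 returns [[5, 0]]
= [[5, 0], [5, 0], [5, 0]]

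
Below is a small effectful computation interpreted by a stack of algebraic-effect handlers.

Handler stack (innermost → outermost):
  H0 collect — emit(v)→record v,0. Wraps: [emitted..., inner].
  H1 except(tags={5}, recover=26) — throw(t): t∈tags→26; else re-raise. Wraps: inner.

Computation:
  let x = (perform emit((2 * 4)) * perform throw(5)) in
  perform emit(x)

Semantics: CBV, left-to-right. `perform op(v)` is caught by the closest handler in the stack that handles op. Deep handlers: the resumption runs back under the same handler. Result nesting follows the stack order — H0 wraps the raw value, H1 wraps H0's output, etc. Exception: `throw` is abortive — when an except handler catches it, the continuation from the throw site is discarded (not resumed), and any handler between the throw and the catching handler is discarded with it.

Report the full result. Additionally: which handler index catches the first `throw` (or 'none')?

Answer: 26 ; first throw caught by: H1

Working:
emit(8) @ H0 ⇒ out+=8
throw(5) @ H1 caught ⇒ 26
= 26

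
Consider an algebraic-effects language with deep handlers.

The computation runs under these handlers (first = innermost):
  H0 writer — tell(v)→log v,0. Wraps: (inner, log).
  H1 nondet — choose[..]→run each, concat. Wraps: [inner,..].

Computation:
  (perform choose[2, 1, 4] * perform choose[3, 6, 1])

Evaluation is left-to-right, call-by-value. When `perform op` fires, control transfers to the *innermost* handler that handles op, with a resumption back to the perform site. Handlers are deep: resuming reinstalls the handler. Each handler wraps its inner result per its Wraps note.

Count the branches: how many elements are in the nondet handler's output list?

Answer: 9

Evaluation trace:
choose[2, 1, 4] @ H1
  branch[0] choose=2:
    choose[3, 6, 1] @ H1
      branch[0] choose=3:
        H0 returns (6, ())
        H1 returns [(6, ())]
      branch[1] choose=6:
        H0 returns (12, ())
        H1 returns [(12, ())]
      branch[2] choose=1:
        H0 returns (2, ())
        H1 returns [(2, ())]
  branch[1] choose=1:
    choose[3, 6, 1] @ H1
      branch[0] choose=3:
        H0 returns (3, ())
        H1 returns [(3, ())]
      branch[1] choose=6:
        H0 returns (6, ())
        H1 returns [(6, ())]
      branch[2] choose=1:
        H0 returns (1, ())
        H1 returns [(1, ())]
  branch[2] choose=4:
    choose[3, 6, 1] @ H1
      branch[0] choose=3:
        H0 returns (12, ())
        H1 returns [(12, ())]
      branch[1] choose=6:
        H0 returns (24, ())
        H1 returns [(24, ())]
      branch[2] choose=1:
        H0 returns (4, ())
        H1 returns [(4, ())]
= [(6, ()), (12, ()), (2, ()), (3, ()), (6, ()), (1, ()), (12, ()), (24, ()), (4, ())]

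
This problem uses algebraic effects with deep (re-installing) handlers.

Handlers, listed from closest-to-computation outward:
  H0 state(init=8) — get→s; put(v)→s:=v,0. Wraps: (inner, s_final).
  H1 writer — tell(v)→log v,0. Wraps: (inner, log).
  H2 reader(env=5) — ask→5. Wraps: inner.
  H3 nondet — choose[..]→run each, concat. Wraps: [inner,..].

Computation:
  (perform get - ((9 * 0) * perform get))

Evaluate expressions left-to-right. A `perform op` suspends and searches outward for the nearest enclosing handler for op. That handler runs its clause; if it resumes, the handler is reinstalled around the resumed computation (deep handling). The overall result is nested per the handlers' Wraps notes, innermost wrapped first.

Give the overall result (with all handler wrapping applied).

Evaluation trace:
get @ H0 ⇒ 8
get @ H0 ⇒ 8
H0 returns (8, 8)
H1 returns ((8, 8), ())
H2 returns ((8, 8), ())
H3 returns [((8, 8), ())]
= [((8, 8), ())]

Answer: [((8, 8), ())]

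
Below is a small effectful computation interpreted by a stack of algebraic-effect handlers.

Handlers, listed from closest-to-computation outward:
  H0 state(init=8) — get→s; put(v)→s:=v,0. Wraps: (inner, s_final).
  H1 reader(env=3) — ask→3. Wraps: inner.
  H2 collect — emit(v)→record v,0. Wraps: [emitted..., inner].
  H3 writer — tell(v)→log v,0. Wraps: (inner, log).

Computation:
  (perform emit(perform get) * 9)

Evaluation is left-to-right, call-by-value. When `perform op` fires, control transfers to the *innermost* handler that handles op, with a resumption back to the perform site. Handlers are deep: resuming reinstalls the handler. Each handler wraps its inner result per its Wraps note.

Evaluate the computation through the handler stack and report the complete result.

Answer: ([8, (0, 8)], ())

Evaluation trace:
get @ H0 ⇒ 8
emit(8) @ H2 ⇒ out+=8
H0 returns (0, 8)
H1 returns (0, 8)
H2 returns [8, (0, 8)]
H3 returns ([8, (0, 8)], ())
= ([8, (0, 8)], ())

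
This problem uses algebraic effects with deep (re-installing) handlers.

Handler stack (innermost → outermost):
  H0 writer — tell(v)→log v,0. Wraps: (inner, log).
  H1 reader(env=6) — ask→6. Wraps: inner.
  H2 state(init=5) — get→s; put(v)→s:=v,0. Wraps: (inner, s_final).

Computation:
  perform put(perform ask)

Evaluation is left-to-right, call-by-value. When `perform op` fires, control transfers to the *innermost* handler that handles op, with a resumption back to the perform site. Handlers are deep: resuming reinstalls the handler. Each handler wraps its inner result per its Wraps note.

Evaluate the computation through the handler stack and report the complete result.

Answer: ((0, ()), 6)

Evaluation trace:
ask @ H1 ⇒ 6
put(6) @ H2 ⇒ s:=6
H0 returns (0, ())
H1 returns (0, ())
H2 returns ((0, ()), 6)
= ((0, ()), 6)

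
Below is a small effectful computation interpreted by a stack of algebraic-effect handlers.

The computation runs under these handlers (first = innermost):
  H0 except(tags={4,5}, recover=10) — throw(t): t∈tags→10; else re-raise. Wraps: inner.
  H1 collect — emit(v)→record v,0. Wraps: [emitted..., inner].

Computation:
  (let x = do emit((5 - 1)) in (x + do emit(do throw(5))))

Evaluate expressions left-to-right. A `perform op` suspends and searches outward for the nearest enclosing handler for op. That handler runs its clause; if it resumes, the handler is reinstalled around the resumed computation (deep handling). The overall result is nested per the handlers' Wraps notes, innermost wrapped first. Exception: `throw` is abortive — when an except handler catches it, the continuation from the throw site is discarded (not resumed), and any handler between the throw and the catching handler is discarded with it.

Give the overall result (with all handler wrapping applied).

Step-by-step:
emit(4) @ H1 ⇒ out+=4
throw(5) @ H0 caught ⇒ 10
H1 returns [4, 10]
= [4, 10]

Answer: [4, 10]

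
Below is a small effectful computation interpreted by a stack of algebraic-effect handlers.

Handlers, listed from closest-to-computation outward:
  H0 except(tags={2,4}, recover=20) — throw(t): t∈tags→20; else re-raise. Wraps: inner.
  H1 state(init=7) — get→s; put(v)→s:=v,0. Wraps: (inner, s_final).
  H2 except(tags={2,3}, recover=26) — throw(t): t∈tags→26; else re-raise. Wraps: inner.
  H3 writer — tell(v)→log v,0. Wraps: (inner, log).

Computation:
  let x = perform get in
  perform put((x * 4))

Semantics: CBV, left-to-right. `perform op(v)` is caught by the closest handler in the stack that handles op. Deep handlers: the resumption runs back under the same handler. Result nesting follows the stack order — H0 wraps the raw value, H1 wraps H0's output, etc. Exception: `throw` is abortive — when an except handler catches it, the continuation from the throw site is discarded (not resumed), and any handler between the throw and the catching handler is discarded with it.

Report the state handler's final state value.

Answer: 28

Step-by-step:
get @ H1 ⇒ 7
put(28) @ H1 ⇒ s:=28
H0 returns 0
H1 returns (0, 28)
H2 returns (0, 28)
H3 returns ((0, 28), ())
= ((0, 28), ())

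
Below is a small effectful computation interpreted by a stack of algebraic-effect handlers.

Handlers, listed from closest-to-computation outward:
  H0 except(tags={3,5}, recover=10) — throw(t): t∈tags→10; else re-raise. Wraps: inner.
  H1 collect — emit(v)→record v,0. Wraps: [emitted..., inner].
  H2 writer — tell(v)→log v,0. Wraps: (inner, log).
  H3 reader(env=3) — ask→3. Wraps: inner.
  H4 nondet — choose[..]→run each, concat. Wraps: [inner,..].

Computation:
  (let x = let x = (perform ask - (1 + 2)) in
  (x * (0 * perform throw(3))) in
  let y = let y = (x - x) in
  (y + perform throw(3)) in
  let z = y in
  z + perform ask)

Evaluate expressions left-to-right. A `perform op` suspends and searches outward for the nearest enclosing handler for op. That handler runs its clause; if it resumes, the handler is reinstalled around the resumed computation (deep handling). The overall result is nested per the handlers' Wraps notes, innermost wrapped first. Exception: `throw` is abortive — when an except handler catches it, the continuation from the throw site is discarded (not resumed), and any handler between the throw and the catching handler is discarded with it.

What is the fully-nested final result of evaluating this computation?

Working:
ask @ H3 ⇒ 3
throw(3) @ H0 caught ⇒ 10
H1 returns [10]
H2 returns ([10], ())
H3 returns ([10], ())
H4 returns [([10], ())]
= [([10], ())]

Answer: [([10], ())]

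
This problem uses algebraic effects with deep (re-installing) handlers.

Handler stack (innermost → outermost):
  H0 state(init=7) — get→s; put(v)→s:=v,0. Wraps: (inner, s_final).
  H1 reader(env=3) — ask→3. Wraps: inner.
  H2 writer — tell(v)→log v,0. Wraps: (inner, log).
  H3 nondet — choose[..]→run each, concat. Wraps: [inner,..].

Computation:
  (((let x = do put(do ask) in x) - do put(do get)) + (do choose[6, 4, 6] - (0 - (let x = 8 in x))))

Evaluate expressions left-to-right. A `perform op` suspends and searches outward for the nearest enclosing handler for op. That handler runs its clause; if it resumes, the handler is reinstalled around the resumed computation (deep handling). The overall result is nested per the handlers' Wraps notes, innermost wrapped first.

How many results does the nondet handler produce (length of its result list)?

Answer: 3

Working:
ask @ H1 ⇒ 3
put(3) @ H0 ⇒ s:=3
get @ H0 ⇒ 3
put(3) @ H0 ⇒ s:=3
choose[6, 4, 6] @ H3
  branch[0] choose=6:
    H0 returns (14, 3)
    H1 returns (14, 3)
    H2 returns ((14, 3), ())
    H3 returns [((14, 3), ())]
  branch[1] choose=4:
    H0 returns (12, 3)
    H1 returns (12, 3)
    H2 returns ((12, 3), ())
    H3 returns [((12, 3), ())]
  branch[2] choose=6:
    H0 returns (14, 3)
    H1 returns (14, 3)
    H2 returns ((14, 3), ())
    H3 returns [((14, 3), ())]
= [((14, 3), ()), ((12, 3), ()), ((14, 3), ())]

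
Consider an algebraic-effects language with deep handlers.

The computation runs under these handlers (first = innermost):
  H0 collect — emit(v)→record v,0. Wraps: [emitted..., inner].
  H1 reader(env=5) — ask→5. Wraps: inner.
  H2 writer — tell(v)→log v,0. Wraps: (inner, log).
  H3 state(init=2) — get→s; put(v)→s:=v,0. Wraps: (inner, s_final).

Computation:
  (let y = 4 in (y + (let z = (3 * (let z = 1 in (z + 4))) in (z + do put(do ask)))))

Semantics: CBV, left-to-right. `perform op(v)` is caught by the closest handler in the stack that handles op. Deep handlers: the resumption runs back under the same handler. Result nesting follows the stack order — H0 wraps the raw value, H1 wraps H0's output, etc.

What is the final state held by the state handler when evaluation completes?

Working:
ask @ H1 ⇒ 5
put(5) @ H3 ⇒ s:=5
H0 returns [19]
H1 returns [19]
H2 returns ([19], ())
H3 returns (([19], ()), 5)
= (([19], ()), 5)

Answer: 5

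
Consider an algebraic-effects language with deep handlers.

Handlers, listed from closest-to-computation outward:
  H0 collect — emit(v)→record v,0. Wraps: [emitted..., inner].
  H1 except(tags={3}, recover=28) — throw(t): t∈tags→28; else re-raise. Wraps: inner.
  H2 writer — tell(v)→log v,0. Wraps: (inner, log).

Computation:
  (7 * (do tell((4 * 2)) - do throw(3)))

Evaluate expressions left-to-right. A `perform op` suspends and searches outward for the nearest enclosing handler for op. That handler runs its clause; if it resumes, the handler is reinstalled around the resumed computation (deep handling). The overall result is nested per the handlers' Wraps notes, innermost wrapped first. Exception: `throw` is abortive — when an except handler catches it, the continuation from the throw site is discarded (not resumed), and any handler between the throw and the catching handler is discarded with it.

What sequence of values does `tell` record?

Answer: (8)

Step-by-step:
tell(8) @ H2 ⇒ log+=8
throw(3) @ H1 caught ⇒ 28
H2 returns (28, (8))
= (28, (8))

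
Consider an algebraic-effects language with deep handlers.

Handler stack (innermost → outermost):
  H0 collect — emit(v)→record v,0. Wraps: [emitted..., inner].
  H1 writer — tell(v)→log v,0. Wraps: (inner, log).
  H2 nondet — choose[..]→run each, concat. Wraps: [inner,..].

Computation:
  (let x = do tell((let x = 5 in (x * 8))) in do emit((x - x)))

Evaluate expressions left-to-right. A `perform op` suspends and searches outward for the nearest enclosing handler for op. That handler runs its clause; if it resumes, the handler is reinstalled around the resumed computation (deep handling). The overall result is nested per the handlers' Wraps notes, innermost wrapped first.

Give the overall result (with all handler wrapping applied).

Answer: [([0, 0], (40))]

Working:
tell(40) @ H1 ⇒ log+=40
emit(0) @ H0 ⇒ out+=0
H0 returns [0, 0]
H1 returns ([0, 0], (40))
H2 returns [([0, 0], (40))]
= [([0, 0], (40))]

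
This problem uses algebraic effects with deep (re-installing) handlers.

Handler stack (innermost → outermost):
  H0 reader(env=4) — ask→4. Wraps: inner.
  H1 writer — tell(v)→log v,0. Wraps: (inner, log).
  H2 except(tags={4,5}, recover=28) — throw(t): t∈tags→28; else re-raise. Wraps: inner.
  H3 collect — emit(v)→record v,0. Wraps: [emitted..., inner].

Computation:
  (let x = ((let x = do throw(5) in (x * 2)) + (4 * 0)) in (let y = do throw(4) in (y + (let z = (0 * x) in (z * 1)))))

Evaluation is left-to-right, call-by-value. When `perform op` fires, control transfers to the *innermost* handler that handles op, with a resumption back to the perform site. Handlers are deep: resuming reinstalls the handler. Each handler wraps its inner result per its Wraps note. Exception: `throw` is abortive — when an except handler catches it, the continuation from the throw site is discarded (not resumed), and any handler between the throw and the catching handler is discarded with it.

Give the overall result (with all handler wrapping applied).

Evaluation trace:
throw(5) @ H2 caught ⇒ 28
H3 returns [28]
= [28]

Answer: [28]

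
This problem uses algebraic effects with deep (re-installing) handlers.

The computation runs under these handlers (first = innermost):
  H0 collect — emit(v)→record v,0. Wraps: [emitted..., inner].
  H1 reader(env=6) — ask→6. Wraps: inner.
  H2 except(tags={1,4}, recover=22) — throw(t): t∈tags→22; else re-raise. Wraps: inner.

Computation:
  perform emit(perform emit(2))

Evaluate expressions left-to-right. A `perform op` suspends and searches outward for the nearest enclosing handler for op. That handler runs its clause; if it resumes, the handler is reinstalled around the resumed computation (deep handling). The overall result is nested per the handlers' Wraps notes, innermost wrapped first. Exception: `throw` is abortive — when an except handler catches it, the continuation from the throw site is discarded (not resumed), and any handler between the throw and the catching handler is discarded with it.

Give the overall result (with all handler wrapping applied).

Working:
emit(2) @ H0 ⇒ out+=2
emit(0) @ H0 ⇒ out+=0
H0 returns [2, 0, 0]
H1 returns [2, 0, 0]
H2 returns [2, 0, 0]
= [2, 0, 0]

Answer: [2, 0, 0]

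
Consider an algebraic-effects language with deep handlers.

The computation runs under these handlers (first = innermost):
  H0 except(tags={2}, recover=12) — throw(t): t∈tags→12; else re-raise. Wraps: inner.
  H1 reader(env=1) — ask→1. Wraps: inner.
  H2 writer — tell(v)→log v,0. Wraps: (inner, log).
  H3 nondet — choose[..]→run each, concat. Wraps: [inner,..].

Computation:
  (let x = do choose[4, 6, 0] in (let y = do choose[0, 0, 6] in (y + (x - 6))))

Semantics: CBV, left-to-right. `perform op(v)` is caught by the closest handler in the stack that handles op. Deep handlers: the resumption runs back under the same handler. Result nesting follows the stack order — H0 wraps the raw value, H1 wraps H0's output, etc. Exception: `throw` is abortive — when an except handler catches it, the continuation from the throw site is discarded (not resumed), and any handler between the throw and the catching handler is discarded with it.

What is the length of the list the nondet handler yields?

Answer: 9

Working:
choose[4, 6, 0] @ H3
  branch[0] choose=4:
    choose[0, 0, 6] @ H3
      branch[0] choose=0:
        H0 returns -2
        H1 returns -2
        H2 returns (-2, ())
        H3 returns [(-2, ())]
      branch[1] choose=0:
        H0 returns -2
        H1 returns -2
        H2 returns (-2, ())
        H3 returns [(-2, ())]
      branch[2] choose=6:
        H0 returns 4
        H1 returns 4
        H2 returns (4, ())
        H3 returns [(4, ())]
  branch[1] choose=6:
    choose[0, 0, 6] @ H3
      branch[0] choose=0:
        H0 returns 0
        H1 returns 0
        H2 returns (0, ())
        H3 returns [(0, ())]
      branch[1] choose=0:
        H0 returns 0
        H1 returns 0
        H2 returns (0, ())
        H3 returns [(0, ())]
      branch[2] choose=6:
        H0 returns 6
        H1 returns 6
        H2 returns (6, ())
        H3 returns [(6, ())]
  branch[2] choose=0:
    choose[0, 0, 6] @ H3
      branch[0] choose=0:
        H0 returns -6
        H1 returns -6
        H2 returns (-6, ())
        H3 returns [(-6, ())]
      branch[1] choose=0:
        H0 returns -6
        H1 returns -6
        H2 returns (-6, ())
        H3 returns [(-6, ())]
      branch[2] choose=6:
        H0 returns 0
        H1 returns 0
        H2 returns (0, ())
        H3 returns [(0, ())]
= [(-2, ()), (-2, ()), (4, ()), (0, ()), (0, ()), (6, ()), (-6, ()), (-6, ()), (0, ())]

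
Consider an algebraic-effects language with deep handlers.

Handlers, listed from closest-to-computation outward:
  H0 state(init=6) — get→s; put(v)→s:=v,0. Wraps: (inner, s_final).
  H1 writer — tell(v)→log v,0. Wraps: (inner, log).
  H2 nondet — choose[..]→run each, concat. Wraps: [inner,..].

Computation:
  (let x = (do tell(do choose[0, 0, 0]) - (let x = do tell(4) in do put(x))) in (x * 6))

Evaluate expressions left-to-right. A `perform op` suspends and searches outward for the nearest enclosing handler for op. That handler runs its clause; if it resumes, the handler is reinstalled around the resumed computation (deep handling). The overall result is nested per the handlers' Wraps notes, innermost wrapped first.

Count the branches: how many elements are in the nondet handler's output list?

Answer: 3

Evaluation trace:
choose[0, 0, 0] @ H2
  branch[0] choose=0:
    tell(0) @ H1 ⇒ log+=0
    tell(4) @ H1 ⇒ log+=4
    put(0) @ H0 ⇒ s:=0
    H0 returns (0, 0)
    H1 returns ((0, 0), (0, 4))
    H2 returns [((0, 0), (0, 4))]
  branch[1] choose=0:
    tell(0) @ H1 ⇒ log+=0
    tell(4) @ H1 ⇒ log+=4
    put(0) @ H0 ⇒ s:=0
    H0 returns (0, 0)
    H1 returns ((0, 0), (0, 4))
    H2 returns [((0, 0), (0, 4))]
  branch[2] choose=0:
    tell(0) @ H1 ⇒ log+=0
    tell(4) @ H1 ⇒ log+=4
    put(0) @ H0 ⇒ s:=0
    H0 returns (0, 0)
    H1 returns ((0, 0), (0, 4))
    H2 returns [((0, 0), (0, 4))]
= [((0, 0), (0, 4)), ((0, 0), (0, 4)), ((0, 0), (0, 4))]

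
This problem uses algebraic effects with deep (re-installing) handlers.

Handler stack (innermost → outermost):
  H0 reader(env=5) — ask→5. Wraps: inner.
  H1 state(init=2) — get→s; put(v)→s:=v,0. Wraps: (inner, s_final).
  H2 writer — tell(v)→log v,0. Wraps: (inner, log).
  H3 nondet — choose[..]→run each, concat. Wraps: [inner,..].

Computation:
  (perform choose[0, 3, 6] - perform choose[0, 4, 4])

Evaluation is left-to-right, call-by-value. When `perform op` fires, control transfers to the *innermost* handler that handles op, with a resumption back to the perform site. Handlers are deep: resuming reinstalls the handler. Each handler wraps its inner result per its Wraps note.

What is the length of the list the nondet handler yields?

Answer: 9

Step-by-step:
choose[0, 3, 6] @ H3
  branch[0] choose=0:
    choose[0, 4, 4] @ H3
      branch[0] choose=0:
        H0 returns 0
        H1 returns (0, 2)
        H2 returns ((0, 2), ())
        H3 returns [((0, 2), ())]
      branch[1] choose=4:
        H0 returns -4
        H1 returns (-4, 2)
        H2 returns ((-4, 2), ())
        H3 returns [((-4, 2), ())]
      branch[2] choose=4:
        H0 returns -4
        H1 returns (-4, 2)
        H2 returns ((-4, 2), ())
        H3 returns [((-4, 2), ())]
  branch[1] choose=3:
    choose[0, 4, 4] @ H3
      branch[0] choose=0:
        H0 returns 3
        H1 returns (3, 2)
        H2 returns ((3, 2), ())
        H3 returns [((3, 2), ())]
      branch[1] choose=4:
        H0 returns -1
        H1 returns (-1, 2)
        H2 returns ((-1, 2), ())
        H3 returns [((-1, 2), ())]
      branch[2] choose=4:
        H0 returns -1
        H1 returns (-1, 2)
        H2 returns ((-1, 2), ())
        H3 returns [((-1, 2), ())]
  branch[2] choose=6:
    choose[0, 4, 4] @ H3
      branch[0] choose=0:
        H0 returns 6
        H1 returns (6, 2)
        H2 returns ((6, 2), ())
        H3 returns [((6, 2), ())]
      branch[1] choose=4:
        H0 returns 2
        H1 returns (2, 2)
        H2 returns ((2, 2), ())
        H3 returns [((2, 2), ())]
      branch[2] choose=4:
        H0 returns 2
        H1 returns (2, 2)
        H2 returns ((2, 2), ())
        H3 returns [((2, 2), ())]
= [((0, 2), ()), ((-4, 2), ()), ((-4, 2), ()), ((3, 2), ()), ((-1, 2), ()), ((-1, 2), ()), ((6, 2), ()), ((2, 2), ()), ((2, 2), ())]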